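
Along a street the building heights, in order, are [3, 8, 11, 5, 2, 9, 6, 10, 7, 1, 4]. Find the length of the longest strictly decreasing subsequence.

4

Let dp[i] be the longest strictly decreasing subsequence ending at i:
i:      1  2  3  4  5  6  7  8  9 10 11
a[i]:   3  8 11  5  2  9  6 10  7  1  4
dp:     1  1  1  2  3  2  3  2  3  4  4
Maximum is 4.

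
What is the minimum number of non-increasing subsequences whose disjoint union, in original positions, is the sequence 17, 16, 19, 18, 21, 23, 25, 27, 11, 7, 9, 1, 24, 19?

The minimum number of non-increasing subsequences covering a sequence equals the length of its longest strictly increasing subsequence.
LIS length is 6 (e.g. 17, 19, 21, 23, 25, 27), so 6 piles are needed.

6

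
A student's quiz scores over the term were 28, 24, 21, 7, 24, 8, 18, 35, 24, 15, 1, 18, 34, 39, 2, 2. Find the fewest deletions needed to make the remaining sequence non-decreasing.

10

Fewest deletions = n − (longest non-decreasing subsequence).
Patience tails:
28 → extends → [28]
24 → replaces 28 → [24]
21 → replaces 24 → [21]
7 → replaces 21 → [7]
24 → extends → [7, 24]
8 → replaces 24 → [7, 8]
18 → extends → [7, 8, 18]
35 → extends → [7, 8, 18, 35]
24 → replaces 35 → [7, 8, 18, 24]
15 → replaces 18 → [7, 8, 15, 24]
1 → replaces 7 → [1, 8, 15, 24]
18 → replaces 24 → [1, 8, 15, 18]
34 → extends → [1, 8, 15, 18, 34]
39 → extends → [1, 8, 15, 18, 34, 39]
2 → replaces 8 → [1, 2, 15, 18, 34, 39]
2 → replaces 15 → [1, 2, 2, 18, 34, 39]
Longest non-decreasing subsequence has length 6, so deletions = 16 − 6 = 10.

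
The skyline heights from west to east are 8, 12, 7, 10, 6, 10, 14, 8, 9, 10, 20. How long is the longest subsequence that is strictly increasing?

5

Track the smallest tail for each achievable length (strict):
8 → extends → [8]
12 → extends → [8, 12]
7 → replaces 8 → [7, 12]
10 → replaces 12 → [7, 10]
6 → replaces 7 → [6, 10]
10 → already a tail → [6, 10]
14 → extends → [6, 10, 14]
8 → replaces 10 → [6, 8, 14]
9 → replaces 14 → [6, 8, 9]
10 → extends → [6, 8, 9, 10]
20 → extends → [6, 8, 9, 10, 20]
Five tails, so the longest strictly increasing subsequence has length 5 (e.g. 7, 8, 9, 10, 20).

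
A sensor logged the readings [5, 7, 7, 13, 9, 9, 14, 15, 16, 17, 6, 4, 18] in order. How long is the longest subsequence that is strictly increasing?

8

Track the smallest tail for each achievable length (strict):
5 → extends → [5]
7 → extends → [5, 7]
7 → already a tail → [5, 7]
13 → extends → [5, 7, 13]
9 → replaces 13 → [5, 7, 9]
9 → already a tail → [5, 7, 9]
14 → extends → [5, 7, 9, 14]
15 → extends → [5, 7, 9, 14, 15]
16 → extends → [5, 7, 9, 14, 15, 16]
17 → extends → [5, 7, 9, 14, 15, 16, 17]
6 → replaces 7 → [5, 6, 9, 14, 15, 16, 17]
4 → replaces 5 → [4, 6, 9, 14, 15, 16, 17]
18 → extends → [4, 6, 9, 14, 15, 16, 17, 18]
Eight tails, so the longest strictly increasing subsequence has length 8 (e.g. 5, 7, 13, 14, 15, 16, 17, 18).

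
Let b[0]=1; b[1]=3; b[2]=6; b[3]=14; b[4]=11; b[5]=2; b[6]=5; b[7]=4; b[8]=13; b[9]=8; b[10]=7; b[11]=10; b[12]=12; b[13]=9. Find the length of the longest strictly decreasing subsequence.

Negate each value so 'decreasing' becomes 'increasing', then run patience tails on the negated sequence:
-1 → extends → [-1]
-3 → replaces -1 → [-3]
-6 → replaces -3 → [-6]
-14 → replaces -6 → [-14]
-11 → extends → [-14, -11]
-2 → extends → [-14, -11, -2]
-5 → replaces -2 → [-14, -11, -5]
-4 → extends → [-14, -11, -5, -4]
-13 → replaces -11 → [-14, -13, -5, -4]
-8 → replaces -5 → [-14, -13, -8, -4]
-7 → replaces -4 → [-14, -13, -8, -7]
-10 → replaces -8 → [-14, -13, -10, -7]
-12 → replaces -10 → [-14, -13, -12, -7]
-9 → replaces -7 → [-14, -13, -12, -9]
Four tails, so the longest strictly decreasing subsequence of the original has length 4.

4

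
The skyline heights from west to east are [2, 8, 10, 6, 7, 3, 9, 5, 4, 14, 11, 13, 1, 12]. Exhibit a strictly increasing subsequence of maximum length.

Patience tails give the LIS length; then backtrack through the dp parents:
2 → extends → [2]
8 → extends → [2, 8]
10 → extends → [2, 8, 10]
6 → replaces 8 → [2, 6, 10]
7 → replaces 10 → [2, 6, 7]
3 → replaces 6 → [2, 3, 7]
9 → extends → [2, 3, 7, 9]
5 → replaces 7 → [2, 3, 5, 9]
4 → replaces 5 → [2, 3, 4, 9]
14 → extends → [2, 3, 4, 9, 14]
11 → replaces 14 → [2, 3, 4, 9, 11]
13 → extends → [2, 3, 4, 9, 11, 13]
1 → replaces 2 → [1, 3, 4, 9, 11, 13]
12 → replaces 13 → [1, 3, 4, 9, 11, 12]
Length 6; one witness is 2, 6, 7, 9, 11, 13.

2, 6, 7, 9, 11, 13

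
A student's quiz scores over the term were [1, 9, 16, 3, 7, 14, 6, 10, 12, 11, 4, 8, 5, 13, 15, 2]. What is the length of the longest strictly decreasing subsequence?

Let dp[i] be the longest strictly decreasing subsequence ending at i:
i:      1  2  3  4  5  6  7  8  9 10 11 12 13 14 15 16
a[i]:   1  9 16  3  7 14  6 10 12 11  4  8  5 13 15  2
dp:     1  1  1  2  2  2  3  3  3  4  5  5  6  3  2  7
Maximum is 7.

7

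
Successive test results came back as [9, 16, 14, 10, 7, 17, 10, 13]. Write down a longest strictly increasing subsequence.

Patience tails give the LIS length; then backtrack through the dp parents:
9 → extends → [9]
16 → extends → [9, 16]
14 → replaces 16 → [9, 14]
10 → replaces 14 → [9, 10]
7 → replaces 9 → [7, 10]
17 → extends → [7, 10, 17]
10 → already a tail → [7, 10, 17]
13 → replaces 17 → [7, 10, 13]
Length 3; one witness is 9, 16, 17.

9, 16, 17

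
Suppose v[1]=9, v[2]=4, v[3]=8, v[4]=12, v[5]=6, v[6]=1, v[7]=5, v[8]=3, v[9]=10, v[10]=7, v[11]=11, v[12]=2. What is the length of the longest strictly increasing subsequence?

4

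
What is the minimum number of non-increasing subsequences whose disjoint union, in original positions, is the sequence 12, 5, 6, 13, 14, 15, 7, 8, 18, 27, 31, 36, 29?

9

Place each on the leftmost legal pile:
12 → new pile 1 (tops now [12])
5 → pile 1 (tops now [5])
6 → new pile 2 (tops now [5, 6])
13 → new pile 3 (tops now [5, 6, 13])
14 → new pile 4 (tops now [5, 6, 13, 14])
15 → new pile 5 (tops now [5, 6, 13, 14, 15])
7 → pile 3 (tops now [5, 6, 7, 14, 15])
8 → pile 4 (tops now [5, 6, 7, 8, 15])
18 → new pile 6 (tops now [5, 6, 7, 8, 15, 18])
27 → new pile 7 (tops now [5, 6, 7, 8, 15, 18, 27])
31 → new pile 8 (tops now [5, 6, 7, 8, 15, 18, 27, 31])
36 → new pile 9 (tops now [5, 6, 7, 8, 15, 18, 27, 31, 36])
29 → pile 8 (tops now [5, 6, 7, 8, 15, 18, 27, 29, 36])
Nine piles.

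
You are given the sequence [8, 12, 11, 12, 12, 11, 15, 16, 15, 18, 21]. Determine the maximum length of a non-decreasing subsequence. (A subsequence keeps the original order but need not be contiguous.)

Track the smallest tail for each achievable length (allowing ties):
8 → extends → [8]
12 → extends → [8, 12]
11 → replaces 12 → [8, 11]
12 → extends → [8, 11, 12]
12 → extends → [8, 11, 12, 12]
11 → replaces 12 → [8, 11, 11, 12]
15 → extends → [8, 11, 11, 12, 15]
16 → extends → [8, 11, 11, 12, 15, 16]
15 → replaces 16 → [8, 11, 11, 12, 15, 15]
18 → extends → [8, 11, 11, 12, 15, 15, 18]
21 → extends → [8, 11, 11, 12, 15, 15, 18, 21]
Eight tails, so the longest non-decreasing subsequence has length 8 (e.g. 8, 12, 12, 12, 15, 16, 18, 21).

8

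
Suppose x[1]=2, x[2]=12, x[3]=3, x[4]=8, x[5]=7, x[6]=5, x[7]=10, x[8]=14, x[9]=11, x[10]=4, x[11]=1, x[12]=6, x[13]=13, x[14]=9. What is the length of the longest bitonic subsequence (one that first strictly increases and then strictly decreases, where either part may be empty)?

8

inc[i] = longest strictly increasing subsequence ending at i; dec[i] = longest strictly decreasing subsequence starting at i:
i:      1  2  3  4  5  6  7  8  9 10 11 12 13 14
x[i]:   2 12  3  8  7  5 10 14 11  4  1  6 13  9
inc:    1  2  2  3  3  3  4  5  5  3  1  4  6  5
dec:    2  6  2  5  4  3  3  4  3  2  1  1  2  1
Best peak at i=8 (value 14): inc=5, dec=4, length 5+4−1 = 8.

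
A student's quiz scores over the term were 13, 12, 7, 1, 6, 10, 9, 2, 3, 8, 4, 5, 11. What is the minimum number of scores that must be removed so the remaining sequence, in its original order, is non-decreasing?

7

Fewest deletions = n − (longest non-decreasing subsequence).
Patience tails:
13 → extends → [13]
12 → replaces 13 → [12]
7 → replaces 12 → [7]
1 → replaces 7 → [1]
6 → extends → [1, 6]
10 → extends → [1, 6, 10]
9 → replaces 10 → [1, 6, 9]
2 → replaces 6 → [1, 2, 9]
3 → replaces 9 → [1, 2, 3]
8 → extends → [1, 2, 3, 8]
4 → replaces 8 → [1, 2, 3, 4]
5 → extends → [1, 2, 3, 4, 5]
11 → extends → [1, 2, 3, 4, 5, 11]
Longest non-decreasing subsequence has length 6, so deletions = 13 − 6 = 7.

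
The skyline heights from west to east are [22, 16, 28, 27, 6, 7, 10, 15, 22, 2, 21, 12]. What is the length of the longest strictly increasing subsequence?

Track the smallest tail for each achievable length (strict):
22 → extends → [22]
16 → replaces 22 → [16]
28 → extends → [16, 28]
27 → replaces 28 → [16, 27]
6 → replaces 16 → [6, 27]
7 → replaces 27 → [6, 7]
10 → extends → [6, 7, 10]
15 → extends → [6, 7, 10, 15]
22 → extends → [6, 7, 10, 15, 22]
2 → replaces 6 → [2, 7, 10, 15, 22]
21 → replaces 22 → [2, 7, 10, 15, 21]
12 → replaces 15 → [2, 7, 10, 12, 21]
Five tails, so the longest strictly increasing subsequence has length 5 (e.g. 6, 7, 10, 15, 22).

5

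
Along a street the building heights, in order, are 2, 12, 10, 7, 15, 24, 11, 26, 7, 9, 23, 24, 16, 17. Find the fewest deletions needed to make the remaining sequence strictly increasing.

Fewest deletions = n − (longest strictly increasing subsequence).
i:      1  2  3  4  5  6  7  8  9 10 11 12 13 14
a[i]:   2 12 10  7 15 24 11 26  7  9 23 24 16 17
dp:     1  2  2  2  3  4  3  5  2  3  4  5  4  5
max dp = 5, so deletions = 14 − 5 = 9.

9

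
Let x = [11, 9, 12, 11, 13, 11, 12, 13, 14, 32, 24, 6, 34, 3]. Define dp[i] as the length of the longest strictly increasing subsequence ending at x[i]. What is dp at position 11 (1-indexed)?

dp[i] = 1 + max{dp[j] : j<i, x[j]<x[i]} (or 1 if no such j):
i:      1  2  3  4  5  6  7  8  9 10 11 12 13 14
x[i]:  11  9 12 11 13 11 12 13 14 32 24  6 34  3
dp:     1  1  2  2  3  2  3  4  5  6  6  1  7  1
At index 11 the value is 6.

6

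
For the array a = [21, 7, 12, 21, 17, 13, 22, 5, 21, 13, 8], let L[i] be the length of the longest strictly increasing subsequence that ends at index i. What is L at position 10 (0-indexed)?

dp[i] = 1 + max{dp[j] : j<i, a[j]<a[i]} (or 1 if no such j):
i:      0  1  2  3  4  5  6  7  8  9 10
a[i]:  21  7 12 21 17 13 22  5 21 13  8
dp:     1  1  2  3  3  3  4  1  4  3  2
At index 10 the value is 2.

2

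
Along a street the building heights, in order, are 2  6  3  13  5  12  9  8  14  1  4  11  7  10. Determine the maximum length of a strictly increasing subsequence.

Let dp[i] be the length of the longest such subsequence ending at index i:
i:      1  2  3  4  5  6  7  8  9 10 11 12 13 14
a[i]:   2  6  3 13  5 12  9  8 14  1  4 11  7 10
dp:     1  2  2  3  3  4  4  4  5  1  3  5  4  5
Maximum dp value is 5.

5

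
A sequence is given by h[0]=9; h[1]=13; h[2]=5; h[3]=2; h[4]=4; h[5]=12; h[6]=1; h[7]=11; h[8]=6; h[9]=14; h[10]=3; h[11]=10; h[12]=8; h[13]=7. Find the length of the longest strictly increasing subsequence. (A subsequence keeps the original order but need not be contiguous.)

4

Track the smallest tail for each achievable length (strict):
9 → extends → [9]
13 → extends → [9, 13]
5 → replaces 9 → [5, 13]
2 → replaces 5 → [2, 13]
4 → replaces 13 → [2, 4]
12 → extends → [2, 4, 12]
1 → replaces 2 → [1, 4, 12]
11 → replaces 12 → [1, 4, 11]
6 → replaces 11 → [1, 4, 6]
14 → extends → [1, 4, 6, 14]
3 → replaces 4 → [1, 3, 6, 14]
10 → replaces 14 → [1, 3, 6, 10]
8 → replaces 10 → [1, 3, 6, 8]
7 → replaces 8 → [1, 3, 6, 7]
Four tails, so the longest strictly increasing subsequence has length 4 (e.g. 2, 4, 12, 14).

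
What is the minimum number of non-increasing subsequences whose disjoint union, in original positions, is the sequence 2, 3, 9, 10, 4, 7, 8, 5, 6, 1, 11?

6

Place each on the leftmost legal pile:
2 → new pile 1 (tops now [2])
3 → new pile 2 (tops now [2, 3])
9 → new pile 3 (tops now [2, 3, 9])
10 → new pile 4 (tops now [2, 3, 9, 10])
4 → pile 3 (tops now [2, 3, 4, 10])
7 → pile 4 (tops now [2, 3, 4, 7])
8 → new pile 5 (tops now [2, 3, 4, 7, 8])
5 → pile 4 (tops now [2, 3, 4, 5, 8])
6 → pile 5 (tops now [2, 3, 4, 5, 6])
1 → pile 1 (tops now [1, 3, 4, 5, 6])
11 → new pile 6 (tops now [1, 3, 4, 5, 6, 11])
Six piles.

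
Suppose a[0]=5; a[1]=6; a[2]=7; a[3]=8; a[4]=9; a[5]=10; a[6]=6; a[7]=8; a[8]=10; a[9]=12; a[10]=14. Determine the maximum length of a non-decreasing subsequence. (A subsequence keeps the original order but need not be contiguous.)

9

Track the smallest tail for each achievable length (allowing ties):
5 → extends → [5]
6 → extends → [5, 6]
7 → extends → [5, 6, 7]
8 → extends → [5, 6, 7, 8]
9 → extends → [5, 6, 7, 8, 9]
10 → extends → [5, 6, 7, 8, 9, 10]
6 → replaces 7 → [5, 6, 6, 8, 9, 10]
8 → replaces 9 → [5, 6, 6, 8, 8, 10]
10 → extends → [5, 6, 6, 8, 8, 10, 10]
12 → extends → [5, 6, 6, 8, 8, 10, 10, 12]
14 → extends → [5, 6, 6, 8, 8, 10, 10, 12, 14]
Nine tails, so the longest non-decreasing subsequence has length 9 (e.g. 5, 6, 7, 8, 9, 10, 10, 12, 14).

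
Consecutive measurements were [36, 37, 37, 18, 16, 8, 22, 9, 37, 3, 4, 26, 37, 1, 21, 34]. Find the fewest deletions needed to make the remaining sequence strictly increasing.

Fewest deletions = n − (longest strictly increasing subsequence).
i:      1  2  3  4  5  6  7  8  9 10 11 12 13 14 15 16
a[i]:  36 37 37 18 16  8 22  9 37  3  4 26 37  1 21 34
dp:     1  2  2  1  1  1  2  2  3  1  2  3  4  1  3  4
max dp = 4, so deletions = 16 − 4 = 12.

12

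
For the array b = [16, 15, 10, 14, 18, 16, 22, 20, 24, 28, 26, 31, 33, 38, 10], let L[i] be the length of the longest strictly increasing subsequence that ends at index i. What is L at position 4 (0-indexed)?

dp[i] = 1 + max{dp[j] : j<i, b[j]<b[i]} (or 1 if no such j):
i:      0  1  2  3  4  5  6  7  8  9 10 11 12 13 14
b[i]:  16 15 10 14 18 16 22 20 24 28 26 31 33 38 10
dp:     1  1  1  2  3  3  4  4  5  6  6  7  8  9  1
At index 4 the value is 3.

3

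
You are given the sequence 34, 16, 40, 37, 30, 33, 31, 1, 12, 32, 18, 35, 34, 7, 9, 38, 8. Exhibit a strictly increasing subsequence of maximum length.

Patience tails give the LIS length; then backtrack through the dp parents:
34 → extends → [34]
16 → replaces 34 → [16]
40 → extends → [16, 40]
37 → replaces 40 → [16, 37]
30 → replaces 37 → [16, 30]
33 → extends → [16, 30, 33]
31 → replaces 33 → [16, 30, 31]
1 → replaces 16 → [1, 30, 31]
12 → replaces 30 → [1, 12, 31]
32 → extends → [1, 12, 31, 32]
18 → replaces 31 → [1, 12, 18, 32]
35 → extends → [1, 12, 18, 32, 35]
34 → replaces 35 → [1, 12, 18, 32, 34]
7 → replaces 12 → [1, 7, 18, 32, 34]
9 → replaces 18 → [1, 7, 9, 32, 34]
38 → extends → [1, 7, 9, 32, 34, 38]
8 → replaces 9 → [1, 7, 8, 32, 34, 38]
Length 6; one witness is 16, 30, 31, 32, 35, 38.

16, 30, 31, 32, 35, 38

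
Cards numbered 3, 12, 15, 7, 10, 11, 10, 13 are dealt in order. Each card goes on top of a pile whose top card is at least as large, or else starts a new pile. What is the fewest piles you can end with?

5

Place each on the leftmost legal pile:
3 → new pile 1 (tops now [3])
12 → new pile 2 (tops now [3, 12])
15 → new pile 3 (tops now [3, 12, 15])
7 → pile 2 (tops now [3, 7, 15])
10 → pile 3 (tops now [3, 7, 10])
11 → new pile 4 (tops now [3, 7, 10, 11])
10 → pile 3 (tops now [3, 7, 10, 11])
13 → new pile 5 (tops now [3, 7, 10, 11, 13])
Five piles.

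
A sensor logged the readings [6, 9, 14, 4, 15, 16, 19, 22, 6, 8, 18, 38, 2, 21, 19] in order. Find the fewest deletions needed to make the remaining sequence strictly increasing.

Fewest deletions = n − (longest strictly increasing subsequence).
Patience tails:
6 → extends → [6]
9 → extends → [6, 9]
14 → extends → [6, 9, 14]
4 → replaces 6 → [4, 9, 14]
15 → extends → [4, 9, 14, 15]
16 → extends → [4, 9, 14, 15, 16]
19 → extends → [4, 9, 14, 15, 16, 19]
22 → extends → [4, 9, 14, 15, 16, 19, 22]
6 → replaces 9 → [4, 6, 14, 15, 16, 19, 22]
8 → replaces 14 → [4, 6, 8, 15, 16, 19, 22]
18 → replaces 19 → [4, 6, 8, 15, 16, 18, 22]
38 → extends → [4, 6, 8, 15, 16, 18, 22, 38]
2 → replaces 4 → [2, 6, 8, 15, 16, 18, 22, 38]
21 → replaces 22 → [2, 6, 8, 15, 16, 18, 21, 38]
19 → replaces 21 → [2, 6, 8, 15, 16, 18, 19, 38]
Longest strictly increasing subsequence has length 8, so deletions = 15 − 8 = 7.

7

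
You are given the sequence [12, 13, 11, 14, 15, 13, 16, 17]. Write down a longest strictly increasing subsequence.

Patience tails give the LIS length; then backtrack through the dp parents:
12 → extends → [12]
13 → extends → [12, 13]
11 → replaces 12 → [11, 13]
14 → extends → [11, 13, 14]
15 → extends → [11, 13, 14, 15]
13 → already a tail → [11, 13, 14, 15]
16 → extends → [11, 13, 14, 15, 16]
17 → extends → [11, 13, 14, 15, 16, 17]
Length 6; one witness is 12, 13, 14, 15, 16, 17.

12, 13, 14, 15, 16, 17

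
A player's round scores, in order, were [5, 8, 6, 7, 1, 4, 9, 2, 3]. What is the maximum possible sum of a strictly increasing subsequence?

27

Let S[i] be the best sum of a strictly increasing subsequence ending at i:
i:      1  2  3  4  5  6  7  8  9
a[i]:   5  8  6  7  1  4  9  2  3
S:      5 13 11 18  1  5 27  3  6
Maximum is 27 (e.g. 5 + 6 + 7 + 9).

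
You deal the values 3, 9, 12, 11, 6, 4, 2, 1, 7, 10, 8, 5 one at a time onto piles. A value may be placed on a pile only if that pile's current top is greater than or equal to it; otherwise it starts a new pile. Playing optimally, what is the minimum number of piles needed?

4

Place each on the leftmost legal pile:
3 → new pile 1 (tops now [3])
9 → new pile 2 (tops now [3, 9])
12 → new pile 3 (tops now [3, 9, 12])
11 → pile 3 (tops now [3, 9, 11])
6 → pile 2 (tops now [3, 6, 11])
4 → pile 2 (tops now [3, 4, 11])
2 → pile 1 (tops now [2, 4, 11])
1 → pile 1 (tops now [1, 4, 11])
7 → pile 3 (tops now [1, 4, 7])
10 → new pile 4 (tops now [1, 4, 7, 10])
8 → pile 4 (tops now [1, 4, 7, 8])
5 → pile 3 (tops now [1, 4, 5, 8])
Four piles.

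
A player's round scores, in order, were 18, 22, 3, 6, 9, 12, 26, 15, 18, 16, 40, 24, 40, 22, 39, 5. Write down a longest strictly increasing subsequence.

Patience tails give the LIS length; then backtrack through the dp parents:
18 → extends → [18]
22 → extends → [18, 22]
3 → replaces 18 → [3, 22]
6 → replaces 22 → [3, 6]
9 → extends → [3, 6, 9]
12 → extends → [3, 6, 9, 12]
26 → extends → [3, 6, 9, 12, 26]
15 → replaces 26 → [3, 6, 9, 12, 15]
18 → extends → [3, 6, 9, 12, 15, 18]
16 → replaces 18 → [3, 6, 9, 12, 15, 16]
40 → extends → [3, 6, 9, 12, 15, 16, 40]
24 → replaces 40 → [3, 6, 9, 12, 15, 16, 24]
40 → extends → [3, 6, 9, 12, 15, 16, 24, 40]
22 → replaces 24 → [3, 6, 9, 12, 15, 16, 22, 40]
39 → replaces 40 → [3, 6, 9, 12, 15, 16, 22, 39]
5 → replaces 6 → [3, 5, 9, 12, 15, 16, 22, 39]
Length 8; one witness is 3, 6, 9, 12, 15, 18, 24, 40.

3, 6, 9, 12, 15, 18, 24, 40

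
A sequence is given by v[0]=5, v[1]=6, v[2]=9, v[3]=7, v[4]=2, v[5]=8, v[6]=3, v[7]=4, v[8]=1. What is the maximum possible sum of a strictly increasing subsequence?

26

Let S[i] be the best sum of a strictly increasing subsequence ending at i:
i:      0  1  2  3  4  5  6  7  8
v[i]:   5  6  9  7  2  8  3  4  1
S:      5 11 20 18  2 26  5  9  1
Maximum is 26 (e.g. 5 + 6 + 7 + 8).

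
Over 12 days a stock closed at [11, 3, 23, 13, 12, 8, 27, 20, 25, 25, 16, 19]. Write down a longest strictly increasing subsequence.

11, 13, 20, 25

Patience tails give the LIS length; then backtrack through the dp parents:
11 → extends → [11]
3 → replaces 11 → [3]
23 → extends → [3, 23]
13 → replaces 23 → [3, 13]
12 → replaces 13 → [3, 12]
8 → replaces 12 → [3, 8]
27 → extends → [3, 8, 27]
20 → replaces 27 → [3, 8, 20]
25 → extends → [3, 8, 20, 25]
25 → already a tail → [3, 8, 20, 25]
16 → replaces 20 → [3, 8, 16, 25]
19 → replaces 25 → [3, 8, 16, 19]
Length 4; one witness is 11, 13, 20, 25.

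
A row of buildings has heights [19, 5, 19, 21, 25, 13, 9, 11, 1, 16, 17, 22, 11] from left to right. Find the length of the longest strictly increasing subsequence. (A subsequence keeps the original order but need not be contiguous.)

6

Track the smallest tail for each achievable length (strict):
19 → extends → [19]
5 → replaces 19 → [5]
19 → extends → [5, 19]
21 → extends → [5, 19, 21]
25 → extends → [5, 19, 21, 25]
13 → replaces 19 → [5, 13, 21, 25]
9 → replaces 13 → [5, 9, 21, 25]
11 → replaces 21 → [5, 9, 11, 25]
1 → replaces 5 → [1, 9, 11, 25]
16 → replaces 25 → [1, 9, 11, 16]
17 → extends → [1, 9, 11, 16, 17]
22 → extends → [1, 9, 11, 16, 17, 22]
11 → already a tail → [1, 9, 11, 16, 17, 22]
Six tails, so the longest strictly increasing subsequence has length 6 (e.g. 5, 9, 11, 16, 17, 22).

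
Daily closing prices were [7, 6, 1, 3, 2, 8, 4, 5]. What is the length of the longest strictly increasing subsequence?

4

Track the smallest tail for each achievable length (strict):
7 → extends → [7]
6 → replaces 7 → [6]
1 → replaces 6 → [1]
3 → extends → [1, 3]
2 → replaces 3 → [1, 2]
8 → extends → [1, 2, 8]
4 → replaces 8 → [1, 2, 4]
5 → extends → [1, 2, 4, 5]
Four tails, so the longest strictly increasing subsequence has length 4 (e.g. 1, 3, 4, 5).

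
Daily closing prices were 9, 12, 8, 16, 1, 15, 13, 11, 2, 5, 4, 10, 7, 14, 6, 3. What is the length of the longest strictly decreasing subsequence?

8

Let dp[i] be the longest strictly decreasing subsequence ending at i:
i:      1  2  3  4  5  6  7  8  9 10 11 12 13 14 15 16
a[i]:   9 12  8 16  1 15 13 11  2  5  4 10  7 14  6  3
dp:     1  1  2  1  3  2  3  4  5  5  6  5  6  3  7  8
Maximum is 8.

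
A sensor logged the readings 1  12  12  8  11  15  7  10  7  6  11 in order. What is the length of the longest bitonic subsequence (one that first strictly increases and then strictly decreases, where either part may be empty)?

inc[i] = longest strictly increasing subsequence ending at i; dec[i] = longest strictly decreasing subsequence starting at i:
i:      1  2  3  4  5  6  7  8  9 10 11
a[i]:   1 12 12  8 11 15  7 10  7  6 11
inc:    1  2  2  2  3  4  2  3  2  2  4
dec:    1  5  5  3  4  4  2  3  2  1  1
Best peak at i=6 (value 15): inc=4, dec=4, length 4+4−1 = 7.

7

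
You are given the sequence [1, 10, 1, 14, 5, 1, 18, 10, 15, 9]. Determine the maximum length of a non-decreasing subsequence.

5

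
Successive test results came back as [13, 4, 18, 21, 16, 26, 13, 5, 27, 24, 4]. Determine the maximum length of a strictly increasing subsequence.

5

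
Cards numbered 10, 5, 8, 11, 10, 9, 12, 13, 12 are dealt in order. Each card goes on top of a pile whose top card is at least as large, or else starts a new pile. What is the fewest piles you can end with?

5

Place each on the leftmost legal pile:
10 → new pile 1 (tops now [10])
5 → pile 1 (tops now [5])
8 → new pile 2 (tops now [5, 8])
11 → new pile 3 (tops now [5, 8, 11])
10 → pile 3 (tops now [5, 8, 10])
9 → pile 3 (tops now [5, 8, 9])
12 → new pile 4 (tops now [5, 8, 9, 12])
13 → new pile 5 (tops now [5, 8, 9, 12, 13])
12 → pile 4 (tops now [5, 8, 9, 12, 13])
Five piles.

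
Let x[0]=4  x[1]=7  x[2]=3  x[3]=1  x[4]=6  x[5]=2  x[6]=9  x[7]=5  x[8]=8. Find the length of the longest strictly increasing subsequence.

4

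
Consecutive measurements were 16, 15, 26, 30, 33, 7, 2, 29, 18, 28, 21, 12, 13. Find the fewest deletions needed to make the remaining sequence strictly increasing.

Fewest deletions = n − (longest strictly increasing subsequence).
Patience tails:
16 → extends → [16]
15 → replaces 16 → [15]
26 → extends → [15, 26]
30 → extends → [15, 26, 30]
33 → extends → [15, 26, 30, 33]
7 → replaces 15 → [7, 26, 30, 33]
2 → replaces 7 → [2, 26, 30, 33]
29 → replaces 30 → [2, 26, 29, 33]
18 → replaces 26 → [2, 18, 29, 33]
28 → replaces 29 → [2, 18, 28, 33]
21 → replaces 28 → [2, 18, 21, 33]
12 → replaces 18 → [2, 12, 21, 33]
13 → replaces 21 → [2, 12, 13, 33]
Longest strictly increasing subsequence has length 4, so deletions = 13 − 4 = 9.

9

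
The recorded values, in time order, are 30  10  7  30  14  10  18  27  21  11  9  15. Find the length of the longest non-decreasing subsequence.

Let dp[i] be the length of the longest such subsequence ending at index i:
i:      1  2  3  4  5  6  7  8  9 10 11 12
a[i]:  30 10  7 30 14 10 18 27 21 11  9 15
dp:     1  1  1  2  2  2  3  4  4  3  2  4
Maximum dp value is 4.

4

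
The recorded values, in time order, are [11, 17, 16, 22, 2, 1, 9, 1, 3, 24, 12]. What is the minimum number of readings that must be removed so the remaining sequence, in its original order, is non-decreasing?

7

Fewest deletions = n − (longest non-decreasing subsequence).
Patience tails:
11 → extends → [11]
17 → extends → [11, 17]
16 → replaces 17 → [11, 16]
22 → extends → [11, 16, 22]
2 → replaces 11 → [2, 16, 22]
1 → replaces 2 → [1, 16, 22]
9 → replaces 16 → [1, 9, 22]
1 → replaces 9 → [1, 1, 22]
3 → replaces 22 → [1, 1, 3]
24 → extends → [1, 1, 3, 24]
12 → replaces 24 → [1, 1, 3, 12]
Longest non-decreasing subsequence has length 4, so deletions = 11 − 4 = 7.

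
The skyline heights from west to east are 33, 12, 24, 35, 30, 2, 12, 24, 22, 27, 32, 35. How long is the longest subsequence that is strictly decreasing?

4

Let dp[i] be the longest strictly decreasing subsequence ending at i:
i:      1  2  3  4  5  6  7  8  9 10 11 12
a[i]:  33 12 24 35 30  2 12 24 22 27 32 35
dp:     1  2  2  1  2  3  3  3  4  3  2  1
Maximum is 4.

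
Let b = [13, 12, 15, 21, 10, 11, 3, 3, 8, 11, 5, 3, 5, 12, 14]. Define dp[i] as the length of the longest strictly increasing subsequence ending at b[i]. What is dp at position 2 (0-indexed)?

2

dp[i] = 1 + max{dp[j] : j<i, b[j]<b[i]} (or 1 if no such j):
i:      0  1  2  3  4  5  6  7  8  9 10 11 12 13 14
b[i]:  13 12 15 21 10 11  3  3  8 11  5  3  5 12 14
dp:     1  1  2  3  1  2  1  1  2  3  2  1  2  4  5
At index 2 the value is 2.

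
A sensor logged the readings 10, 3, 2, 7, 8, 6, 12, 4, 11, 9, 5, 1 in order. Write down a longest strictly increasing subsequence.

3, 7, 8, 12

Patience tails give the LIS length; then backtrack through the dp parents:
10 → extends → [10]
3 → replaces 10 → [3]
2 → replaces 3 → [2]
7 → extends → [2, 7]
8 → extends → [2, 7, 8]
6 → replaces 7 → [2, 6, 8]
12 → extends → [2, 6, 8, 12]
4 → replaces 6 → [2, 4, 8, 12]
11 → replaces 12 → [2, 4, 8, 11]
9 → replaces 11 → [2, 4, 8, 9]
5 → replaces 8 → [2, 4, 5, 9]
1 → replaces 2 → [1, 4, 5, 9]
Length 4; one witness is 3, 7, 8, 12.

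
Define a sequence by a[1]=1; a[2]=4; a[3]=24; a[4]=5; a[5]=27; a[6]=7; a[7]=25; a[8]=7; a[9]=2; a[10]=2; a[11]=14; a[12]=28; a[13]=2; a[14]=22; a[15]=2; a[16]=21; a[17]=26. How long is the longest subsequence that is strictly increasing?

Track the smallest tail for each achievable length (strict):
1 → extends → [1]
4 → extends → [1, 4]
24 → extends → [1, 4, 24]
5 → replaces 24 → [1, 4, 5]
27 → extends → [1, 4, 5, 27]
7 → replaces 27 → [1, 4, 5, 7]
25 → extends → [1, 4, 5, 7, 25]
7 → already a tail → [1, 4, 5, 7, 25]
2 → replaces 4 → [1, 2, 5, 7, 25]
2 → already a tail → [1, 2, 5, 7, 25]
14 → replaces 25 → [1, 2, 5, 7, 14]
28 → extends → [1, 2, 5, 7, 14, 28]
2 → already a tail → [1, 2, 5, 7, 14, 28]
22 → replaces 28 → [1, 2, 5, 7, 14, 22]
2 → already a tail → [1, 2, 5, 7, 14, 22]
21 → replaces 22 → [1, 2, 5, 7, 14, 21]
26 → extends → [1, 2, 5, 7, 14, 21, 26]
Seven tails, so the longest strictly increasing subsequence has length 7 (e.g. 1, 4, 5, 7, 14, 22, 26).

7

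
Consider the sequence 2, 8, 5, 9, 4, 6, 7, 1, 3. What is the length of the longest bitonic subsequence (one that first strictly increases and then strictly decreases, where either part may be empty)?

inc[i] = longest strictly increasing subsequence ending at i; dec[i] = longest strictly decreasing subsequence starting at i:
i:     1 2 3 4 5 6 7 8 9
a[i]:  2 8 5 9 4 6 7 1 3
inc:   1 2 2 3 2 3 4 1 2
dec:   2 4 3 3 2 2 2 1 1
Best peak at i=2 (value 8): inc=2, dec=4, length 2+4−1 = 5.

5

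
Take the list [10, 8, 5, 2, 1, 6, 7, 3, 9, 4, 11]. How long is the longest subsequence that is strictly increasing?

5

Let dp[i] be the length of the longest such subsequence ending at index i:
i:      1  2  3  4  5  6  7  8  9 10 11
a[i]:  10  8  5  2  1  6  7  3  9  4 11
dp:     1  1  1  1  1  2  3  2  4  3  5
Maximum dp value is 5.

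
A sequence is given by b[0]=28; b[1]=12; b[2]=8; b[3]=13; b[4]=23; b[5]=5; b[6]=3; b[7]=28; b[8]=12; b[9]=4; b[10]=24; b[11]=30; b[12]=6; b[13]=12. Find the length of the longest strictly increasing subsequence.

5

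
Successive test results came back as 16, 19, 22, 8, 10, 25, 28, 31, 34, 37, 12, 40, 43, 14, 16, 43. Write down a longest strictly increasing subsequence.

16, 19, 22, 25, 28, 31, 34, 37, 40, 43

Patience tails give the LIS length; then backtrack through the dp parents:
16 → extends → [16]
19 → extends → [16, 19]
22 → extends → [16, 19, 22]
8 → replaces 16 → [8, 19, 22]
10 → replaces 19 → [8, 10, 22]
25 → extends → [8, 10, 22, 25]
28 → extends → [8, 10, 22, 25, 28]
31 → extends → [8, 10, 22, 25, 28, 31]
34 → extends → [8, 10, 22, 25, 28, 31, 34]
37 → extends → [8, 10, 22, 25, 28, 31, 34, 37]
12 → replaces 22 → [8, 10, 12, 25, 28, 31, 34, 37]
40 → extends → [8, 10, 12, 25, 28, 31, 34, 37, 40]
43 → extends → [8, 10, 12, 25, 28, 31, 34, 37, 40, 43]
14 → replaces 25 → [8, 10, 12, 14, 28, 31, 34, 37, 40, 43]
16 → replaces 28 → [8, 10, 12, 14, 16, 31, 34, 37, 40, 43]
43 → already a tail → [8, 10, 12, 14, 16, 31, 34, 37, 40, 43]
Length 10; one witness is 16, 19, 22, 25, 28, 31, 34, 37, 40, 43.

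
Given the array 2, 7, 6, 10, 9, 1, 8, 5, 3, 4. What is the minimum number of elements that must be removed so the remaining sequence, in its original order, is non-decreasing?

Fewest deletions = n − (longest non-decreasing subsequence).
Patience tails:
2 → extends → [2]
7 → extends → [2, 7]
6 → replaces 7 → [2, 6]
10 → extends → [2, 6, 10]
9 → replaces 10 → [2, 6, 9]
1 → replaces 2 → [1, 6, 9]
8 → replaces 9 → [1, 6, 8]
5 → replaces 6 → [1, 5, 8]
3 → replaces 5 → [1, 3, 8]
4 → replaces 8 → [1, 3, 4]
Longest non-decreasing subsequence has length 3, so deletions = 10 − 3 = 7.

7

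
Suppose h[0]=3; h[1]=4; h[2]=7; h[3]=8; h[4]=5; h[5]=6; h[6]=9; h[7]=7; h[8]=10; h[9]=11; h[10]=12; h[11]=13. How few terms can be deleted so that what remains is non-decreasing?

3

Fewest deletions = n − (longest non-decreasing subsequence).
i:      0  1  2  3  4  5  6  7  8  9 10 11
h[i]:   3  4  7  8  5  6  9  7 10 11 12 13
dp:     1  2  3  4  3  4  5  5  6  7  8  9
max dp = 9, so deletions = 12 − 9 = 3.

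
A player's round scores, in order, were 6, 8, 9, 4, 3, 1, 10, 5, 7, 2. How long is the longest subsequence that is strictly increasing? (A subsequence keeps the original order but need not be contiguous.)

Track the smallest tail for each achievable length (strict):
6 → extends → [6]
8 → extends → [6, 8]
9 → extends → [6, 8, 9]
4 → replaces 6 → [4, 8, 9]
3 → replaces 4 → [3, 8, 9]
1 → replaces 3 → [1, 8, 9]
10 → extends → [1, 8, 9, 10]
5 → replaces 8 → [1, 5, 9, 10]
7 → replaces 9 → [1, 5, 7, 10]
2 → replaces 5 → [1, 2, 7, 10]
Four tails, so the longest strictly increasing subsequence has length 4 (e.g. 6, 8, 9, 10).

4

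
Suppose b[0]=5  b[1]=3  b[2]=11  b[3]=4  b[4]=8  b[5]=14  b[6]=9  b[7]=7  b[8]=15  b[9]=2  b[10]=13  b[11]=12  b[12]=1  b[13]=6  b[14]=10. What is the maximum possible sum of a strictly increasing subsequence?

Let S[i] be the best sum of a strictly increasing subsequence ending at i:
i:      0  1  2  3  4  5  6  7  8  9 10 11 12 13 14
b[i]:   5  3 11  4  8 14  9  7 15  2 13 12  1  6 10
S:      5  3 16  7 15 30 24 14 45  2 37 36  1 13 34
Maximum is 45 (e.g. 5 + 11 + 14 + 15).

45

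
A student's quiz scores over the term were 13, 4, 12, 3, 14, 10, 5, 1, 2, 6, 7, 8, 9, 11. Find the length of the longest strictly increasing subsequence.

Let dp[i] be the length of the longest such subsequence ending at index i:
i:      1  2  3  4  5  6  7  8  9 10 11 12 13 14
a[i]:  13  4 12  3 14 10  5  1  2  6  7  8  9 11
dp:     1  1  2  1  3  2  2  1  2  3  4  5  6  7
Maximum dp value is 7.

7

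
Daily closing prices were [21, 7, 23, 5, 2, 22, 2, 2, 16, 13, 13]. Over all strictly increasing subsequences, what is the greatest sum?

Let S[i] be the best sum of a strictly increasing subsequence ending at i:
i:      1  2  3  4  5  6  7  8  9 10 11
a[i]:  21  7 23  5  2 22  2  2 16 13 13
S:     21  7 44  5  2 43  2  2 23 20 20
Maximum is 44 (e.g. 21 + 23).

44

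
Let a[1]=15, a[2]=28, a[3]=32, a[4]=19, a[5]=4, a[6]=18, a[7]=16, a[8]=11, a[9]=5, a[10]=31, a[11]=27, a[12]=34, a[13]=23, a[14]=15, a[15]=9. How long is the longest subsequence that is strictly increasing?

Let dp[i] be the length of the longest such subsequence ending at index i:
i:      1  2  3  4  5  6  7  8  9 10 11 12 13 14 15
a[i]:  15 28 32 19  4 18 16 11  5 31 27 34 23 15  9
dp:     1  2  3  2  1  2  2  2  2  3  3  4  3  3  3
Maximum dp value is 4.

4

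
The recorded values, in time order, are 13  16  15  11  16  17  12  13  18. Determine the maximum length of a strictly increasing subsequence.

Track the smallest tail for each achievable length (strict):
13 → extends → [13]
16 → extends → [13, 16]
15 → replaces 16 → [13, 15]
11 → replaces 13 → [11, 15]
16 → extends → [11, 15, 16]
17 → extends → [11, 15, 16, 17]
12 → replaces 15 → [11, 12, 16, 17]
13 → replaces 16 → [11, 12, 13, 17]
18 → extends → [11, 12, 13, 17, 18]
Five tails, so the longest strictly increasing subsequence has length 5 (e.g. 13, 15, 16, 17, 18).

5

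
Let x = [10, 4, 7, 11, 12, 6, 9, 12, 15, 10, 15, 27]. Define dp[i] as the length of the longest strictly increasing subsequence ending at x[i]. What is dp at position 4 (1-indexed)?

3

dp[i] = 1 + max{dp[j] : j<i, x[j]<x[i]} (or 1 if no such j):
i:      1  2  3  4  5  6  7  8  9 10 11 12
x[i]:  10  4  7 11 12  6  9 12 15 10 15 27
dp:     1  1  2  3  4  2  3  4  5  4  5  6
At index 4 the value is 3.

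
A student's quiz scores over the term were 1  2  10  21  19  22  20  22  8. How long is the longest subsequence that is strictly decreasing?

Negate each value so 'decreasing' becomes 'increasing', then run patience tails on the negated sequence:
-1 → extends → [-1]
-2 → replaces -1 → [-2]
-10 → replaces -2 → [-10]
-21 → replaces -10 → [-21]
-19 → extends → [-21, -19]
-22 → replaces -21 → [-22, -19]
-20 → replaces -19 → [-22, -20]
-22 → already a tail → [-22, -20]
-8 → extends → [-22, -20, -8]
Three tails, so the longest strictly decreasing subsequence of the original has length 3.

3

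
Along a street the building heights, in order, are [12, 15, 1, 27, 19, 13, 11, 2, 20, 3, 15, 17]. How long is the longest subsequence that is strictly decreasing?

5

Let dp[i] be the longest strictly decreasing subsequence ending at i:
i:      1  2  3  4  5  6  7  8  9 10 11 12
a[i]:  12 15  1 27 19 13 11  2 20  3 15 17
dp:     1  1  2  1  2  3  4  5  2  5  3  3
Maximum is 5.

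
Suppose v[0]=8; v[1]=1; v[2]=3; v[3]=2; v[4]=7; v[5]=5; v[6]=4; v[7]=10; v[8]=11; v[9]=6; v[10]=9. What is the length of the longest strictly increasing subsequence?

Let dp[i] be the length of the longest such subsequence ending at index i:
i:      0  1  2  3  4  5  6  7  8  9 10
v[i]:   8  1  3  2  7  5  4 10 11  6  9
dp:     1  1  2  2  3  3  3  4  5  4  5
Maximum dp value is 5.

5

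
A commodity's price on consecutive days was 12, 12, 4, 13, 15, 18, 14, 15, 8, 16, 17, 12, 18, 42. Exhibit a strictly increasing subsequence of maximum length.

12, 13, 14, 15, 16, 17, 18, 42

Patience tails give the LIS length; then backtrack through the dp parents:
12 → extends → [12]
12 → already a tail → [12]
4 → replaces 12 → [4]
13 → extends → [4, 13]
15 → extends → [4, 13, 15]
18 → extends → [4, 13, 15, 18]
14 → replaces 15 → [4, 13, 14, 18]
15 → replaces 18 → [4, 13, 14, 15]
8 → replaces 13 → [4, 8, 14, 15]
16 → extends → [4, 8, 14, 15, 16]
17 → extends → [4, 8, 14, 15, 16, 17]
12 → replaces 14 → [4, 8, 12, 15, 16, 17]
18 → extends → [4, 8, 12, 15, 16, 17, 18]
42 → extends → [4, 8, 12, 15, 16, 17, 18, 42]
Length 8; one witness is 12, 13, 14, 15, 16, 17, 18, 42.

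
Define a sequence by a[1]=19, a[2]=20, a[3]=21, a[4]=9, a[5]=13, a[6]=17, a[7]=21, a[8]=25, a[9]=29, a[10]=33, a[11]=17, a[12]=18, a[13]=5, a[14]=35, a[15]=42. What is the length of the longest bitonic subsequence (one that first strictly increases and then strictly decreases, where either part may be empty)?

inc[i] = longest strictly increasing subsequence ending at i; dec[i] = longest strictly decreasing subsequence starting at i:
i:      1  2  3  4  5  6  7  8  9 10 11 12 13 14 15
a[i]:  19 20 21  9 13 17 21 25 29 33 17 18  5 35 42
inc:    1  2  3  1  2  3  4  5  6  7  3  4  1  8  9
dec:    3  3  3  2  2  2  3  3  3  3  2  2  1  1  1
Best peak at i=10 (value 33): inc=7, dec=3, length 7+3−1 = 9.

9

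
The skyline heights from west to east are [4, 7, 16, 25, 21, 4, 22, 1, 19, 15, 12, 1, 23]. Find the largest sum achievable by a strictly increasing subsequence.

93

Let S[i] be the best sum of a strictly increasing subsequence ending at i:
i:      1  2  3  4  5  6  7  8  9 10 11 12 13
a[i]:   4  7 16 25 21  4 22  1 19 15 12  1 23
S:      4 11 27 52 48  4 70  1 46 26 23  1 93
Maximum is 93 (e.g. 4 + 7 + 16 + 21 + 22 + 23).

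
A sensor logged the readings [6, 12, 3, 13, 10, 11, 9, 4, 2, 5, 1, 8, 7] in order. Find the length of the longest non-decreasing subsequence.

Track the smallest tail for each achievable length (allowing ties):
6 → extends → [6]
12 → extends → [6, 12]
3 → replaces 6 → [3, 12]
13 → extends → [3, 12, 13]
10 → replaces 12 → [3, 10, 13]
11 → replaces 13 → [3, 10, 11]
9 → replaces 10 → [3, 9, 11]
4 → replaces 9 → [3, 4, 11]
2 → replaces 3 → [2, 4, 11]
5 → replaces 11 → [2, 4, 5]
1 → replaces 2 → [1, 4, 5]
8 → extends → [1, 4, 5, 8]
7 → replaces 8 → [1, 4, 5, 7]
Four tails, so the longest non-decreasing subsequence has length 4 (e.g. 3, 4, 5, 8).

4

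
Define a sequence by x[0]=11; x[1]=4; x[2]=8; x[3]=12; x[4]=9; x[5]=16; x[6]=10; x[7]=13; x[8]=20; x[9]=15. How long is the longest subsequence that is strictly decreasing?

Let dp[i] be the longest strictly decreasing subsequence ending at i:
i:      0  1  2  3  4  5  6  7  8  9
x[i]:  11  4  8 12  9 16 10 13 20 15
dp:     1  2  2  1  2  1  2  2  1  2
Maximum is 2.

2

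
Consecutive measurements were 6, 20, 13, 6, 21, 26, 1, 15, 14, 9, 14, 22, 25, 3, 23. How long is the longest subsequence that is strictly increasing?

5

Track the smallest tail for each achievable length (strict):
6 → extends → [6]
20 → extends → [6, 20]
13 → replaces 20 → [6, 13]
6 → already a tail → [6, 13]
21 → extends → [6, 13, 21]
26 → extends → [6, 13, 21, 26]
1 → replaces 6 → [1, 13, 21, 26]
15 → replaces 21 → [1, 13, 15, 26]
14 → replaces 15 → [1, 13, 14, 26]
9 → replaces 13 → [1, 9, 14, 26]
14 → already a tail → [1, 9, 14, 26]
22 → replaces 26 → [1, 9, 14, 22]
25 → extends → [1, 9, 14, 22, 25]
3 → replaces 9 → [1, 3, 14, 22, 25]
23 → replaces 25 → [1, 3, 14, 22, 23]
Five tails, so the longest strictly increasing subsequence has length 5 (e.g. 6, 20, 21, 22, 25).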